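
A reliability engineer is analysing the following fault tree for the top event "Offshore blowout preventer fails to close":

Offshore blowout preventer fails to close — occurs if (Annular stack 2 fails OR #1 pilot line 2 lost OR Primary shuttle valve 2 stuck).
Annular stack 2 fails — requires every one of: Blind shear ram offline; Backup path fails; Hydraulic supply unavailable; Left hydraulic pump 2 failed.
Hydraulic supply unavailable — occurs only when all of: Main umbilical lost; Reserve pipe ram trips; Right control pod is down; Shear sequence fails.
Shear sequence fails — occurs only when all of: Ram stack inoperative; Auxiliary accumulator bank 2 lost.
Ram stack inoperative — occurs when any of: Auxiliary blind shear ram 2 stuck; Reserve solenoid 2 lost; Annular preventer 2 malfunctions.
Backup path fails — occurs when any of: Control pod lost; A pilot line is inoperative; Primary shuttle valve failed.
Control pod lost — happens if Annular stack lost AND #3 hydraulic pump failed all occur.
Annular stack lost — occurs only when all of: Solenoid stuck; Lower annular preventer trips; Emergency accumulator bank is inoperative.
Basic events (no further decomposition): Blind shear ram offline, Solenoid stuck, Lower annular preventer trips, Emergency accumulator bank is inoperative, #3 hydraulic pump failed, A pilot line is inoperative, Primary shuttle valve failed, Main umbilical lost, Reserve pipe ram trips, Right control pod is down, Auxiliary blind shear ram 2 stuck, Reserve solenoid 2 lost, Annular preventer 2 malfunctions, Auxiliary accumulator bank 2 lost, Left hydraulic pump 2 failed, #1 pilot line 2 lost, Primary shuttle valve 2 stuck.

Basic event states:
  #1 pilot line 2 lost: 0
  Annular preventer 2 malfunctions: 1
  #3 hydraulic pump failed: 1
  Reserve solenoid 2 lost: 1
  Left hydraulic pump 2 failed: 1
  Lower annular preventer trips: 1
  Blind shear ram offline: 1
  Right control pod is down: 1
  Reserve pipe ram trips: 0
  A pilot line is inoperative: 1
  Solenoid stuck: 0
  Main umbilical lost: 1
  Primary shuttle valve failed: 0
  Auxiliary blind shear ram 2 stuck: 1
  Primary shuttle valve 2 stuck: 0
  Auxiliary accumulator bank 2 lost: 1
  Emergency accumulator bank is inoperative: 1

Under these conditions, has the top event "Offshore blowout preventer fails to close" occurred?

Annular stack lost [AND]: Solenoid stuck=not, Lower annular preventer trips=occurs, Emergency accumulator bank is inoperative=occurs → not all inputs occur → does not occur.
Control pod lost [AND]: Annular stack lost=not, #3 hydraulic pump failed=occurs → not all inputs occur → does not occur.
Backup path fails [OR]: Control pod lost=not, A pilot line is inoperative=occurs, Primary shuttle valve failed=not → at least one input occurs → occurs.
Ram stack inoperative [OR]: Auxiliary blind shear ram 2 stuck=occurs, Reserve solenoid 2 lost=occurs, Annular preventer 2 malfunctions=occurs → at least one input occurs → occurs.
Shear sequence fails [AND]: Ram stack inoperative=occurs, Auxiliary accumulator bank 2 lost=occurs → all inputs occur → occurs.
Hydraulic supply unavailable [AND]: Main umbilical lost=occurs, Reserve pipe ram trips=not, Right control pod is down=occurs, Shear sequence fails=occurs → not all inputs occur → does not occur.
Annular stack 2 fails [AND]: Blind shear ram offline=occurs, Backup path fails=occurs, Hydraulic supply unavailable=not, Left hydraulic pump 2 failed=occurs → not all inputs occur → does not occur.
Offshore blowout preventer fails to close [OR]: Annular stack 2 fails=not, #1 pilot line 2 lost=not, Primary shuttle valve 2 stuck=not → no input occurs → does not occur.

No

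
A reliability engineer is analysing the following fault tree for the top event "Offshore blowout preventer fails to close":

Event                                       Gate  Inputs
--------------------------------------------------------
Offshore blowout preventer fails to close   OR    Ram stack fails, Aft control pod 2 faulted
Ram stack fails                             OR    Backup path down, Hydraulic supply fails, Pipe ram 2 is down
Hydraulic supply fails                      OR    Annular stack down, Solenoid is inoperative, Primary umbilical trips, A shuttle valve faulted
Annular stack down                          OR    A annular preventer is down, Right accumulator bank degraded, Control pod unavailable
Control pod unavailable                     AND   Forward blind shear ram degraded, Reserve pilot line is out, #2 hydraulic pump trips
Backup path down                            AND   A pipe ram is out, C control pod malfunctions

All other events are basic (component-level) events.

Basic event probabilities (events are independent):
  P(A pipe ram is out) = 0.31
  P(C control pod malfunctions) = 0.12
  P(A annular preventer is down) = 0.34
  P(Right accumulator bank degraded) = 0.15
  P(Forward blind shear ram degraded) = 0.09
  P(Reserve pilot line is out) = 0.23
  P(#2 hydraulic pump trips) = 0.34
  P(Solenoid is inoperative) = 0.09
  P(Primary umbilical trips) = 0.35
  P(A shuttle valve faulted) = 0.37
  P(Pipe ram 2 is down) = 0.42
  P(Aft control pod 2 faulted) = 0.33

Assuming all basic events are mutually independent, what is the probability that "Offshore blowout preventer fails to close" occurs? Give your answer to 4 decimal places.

0.9223

P(Backup path down) [AND] = 0.31 × 0.12 = 0.037200
P(Control pod unavailable) [AND] = 0.09 × 0.23 × 0.34 = 0.007038
P(Annular stack down) [OR] = 1 − (1−0.34) × (1−0.15) × (1−0.007038) = 0.442948
P(Hydraulic supply fails) [OR] = 1 − (1−0.442948) × (1−0.09) × (1−0.35) × (1−0.37) = 0.792417
P(Ram stack fails) [OR] = 1 − (1−0.037200) × (1−0.792417) × (1−0.42) = 0.884081
P(Offshore blowout preventer fails to close) [OR] = 1 − (1−0.884081) × (1−0.33) = 0.922334
Rounded to 4 decimal places: P(Offshore blowout preventer fails to close) ≈ 0.9223.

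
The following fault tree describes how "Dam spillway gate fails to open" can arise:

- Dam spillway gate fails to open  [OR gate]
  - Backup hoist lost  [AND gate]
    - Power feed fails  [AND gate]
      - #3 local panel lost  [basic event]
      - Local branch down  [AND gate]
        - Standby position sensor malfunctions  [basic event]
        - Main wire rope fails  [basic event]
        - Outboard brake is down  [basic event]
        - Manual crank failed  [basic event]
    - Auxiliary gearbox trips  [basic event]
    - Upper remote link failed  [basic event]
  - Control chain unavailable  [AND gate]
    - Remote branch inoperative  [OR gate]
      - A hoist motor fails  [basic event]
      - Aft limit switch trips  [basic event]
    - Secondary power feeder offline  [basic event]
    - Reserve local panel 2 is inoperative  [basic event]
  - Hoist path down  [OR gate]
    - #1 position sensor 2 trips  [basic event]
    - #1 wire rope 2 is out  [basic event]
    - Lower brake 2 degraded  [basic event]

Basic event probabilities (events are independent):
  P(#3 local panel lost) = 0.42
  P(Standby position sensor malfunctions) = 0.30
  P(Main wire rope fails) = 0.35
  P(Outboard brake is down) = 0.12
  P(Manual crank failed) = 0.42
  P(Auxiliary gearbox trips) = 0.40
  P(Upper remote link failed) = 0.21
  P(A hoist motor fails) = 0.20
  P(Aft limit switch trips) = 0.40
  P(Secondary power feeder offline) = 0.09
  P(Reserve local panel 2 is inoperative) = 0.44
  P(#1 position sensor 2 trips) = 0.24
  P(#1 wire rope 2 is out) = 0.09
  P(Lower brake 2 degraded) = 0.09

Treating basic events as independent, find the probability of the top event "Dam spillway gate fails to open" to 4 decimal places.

P(Local branch down) [AND] = 0.30 × 0.35 × 0.12 × 0.42 = 0.005292
P(Power feed fails) [AND] = 0.42 × 0.005292 = 0.002223
P(Backup hoist lost) [AND] = 0.002223 × 0.40 × 0.21 = 0.000187
P(Remote branch inoperative) [OR] = 1 − (1−0.20) × (1−0.40) = 0.520000
P(Control chain unavailable) [AND] = 0.520000 × 0.09 × 0.44 = 0.020592
P(Hoist path down) [OR] = 1 − (1−0.24) × (1−0.09) × (1−0.09) = 0.370644
P(Dam spillway gate fails to open) [OR] = 1 − (1−0.000187) × (1−0.020592) × (1−0.370644) = 0.383719
Rounded to 4 decimal places: P(Dam spillway gate fails to open) ≈ 0.3837.

0.3837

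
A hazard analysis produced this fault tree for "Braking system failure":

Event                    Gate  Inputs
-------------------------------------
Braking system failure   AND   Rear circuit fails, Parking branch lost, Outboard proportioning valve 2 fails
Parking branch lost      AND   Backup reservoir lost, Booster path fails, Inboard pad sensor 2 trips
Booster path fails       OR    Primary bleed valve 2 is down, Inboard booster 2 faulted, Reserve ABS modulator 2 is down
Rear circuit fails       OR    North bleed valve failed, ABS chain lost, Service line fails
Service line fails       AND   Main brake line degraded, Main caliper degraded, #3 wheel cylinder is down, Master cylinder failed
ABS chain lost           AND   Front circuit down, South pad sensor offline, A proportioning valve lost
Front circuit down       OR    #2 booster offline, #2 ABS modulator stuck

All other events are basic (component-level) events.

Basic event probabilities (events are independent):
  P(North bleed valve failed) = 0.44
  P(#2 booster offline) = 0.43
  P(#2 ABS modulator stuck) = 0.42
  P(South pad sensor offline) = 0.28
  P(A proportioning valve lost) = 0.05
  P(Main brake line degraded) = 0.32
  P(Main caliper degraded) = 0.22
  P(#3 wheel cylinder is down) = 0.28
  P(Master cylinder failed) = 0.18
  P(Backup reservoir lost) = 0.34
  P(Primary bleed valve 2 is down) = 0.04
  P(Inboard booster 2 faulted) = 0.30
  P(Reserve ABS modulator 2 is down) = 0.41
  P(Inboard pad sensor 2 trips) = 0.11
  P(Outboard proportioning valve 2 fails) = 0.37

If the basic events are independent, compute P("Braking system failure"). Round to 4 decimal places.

0.0037

P(Front circuit down) [OR] = 1 − (1−0.43) × (1−0.42) = 0.669400
P(ABS chain lost) [AND] = 0.669400 × 0.28 × 0.05 = 0.009372
P(Service line fails) [AND] = 0.32 × 0.22 × 0.28 × 0.18 = 0.003548
P(Rear circuit fails) [OR] = 1 − (1−0.44) × (1−0.009372) × (1−0.003548) = 0.447217
P(Booster path fails) [OR] = 1 − (1−0.04) × (1−0.30) × (1−0.41) = 0.603520
P(Parking branch lost) [AND] = 0.34 × 0.603520 × 0.11 = 0.022572
P(Braking system failure) [AND] = 0.447217 × 0.022572 × 0.37 = 0.003735
Rounded to 4 decimal places: P(Braking system failure) ≈ 0.0037.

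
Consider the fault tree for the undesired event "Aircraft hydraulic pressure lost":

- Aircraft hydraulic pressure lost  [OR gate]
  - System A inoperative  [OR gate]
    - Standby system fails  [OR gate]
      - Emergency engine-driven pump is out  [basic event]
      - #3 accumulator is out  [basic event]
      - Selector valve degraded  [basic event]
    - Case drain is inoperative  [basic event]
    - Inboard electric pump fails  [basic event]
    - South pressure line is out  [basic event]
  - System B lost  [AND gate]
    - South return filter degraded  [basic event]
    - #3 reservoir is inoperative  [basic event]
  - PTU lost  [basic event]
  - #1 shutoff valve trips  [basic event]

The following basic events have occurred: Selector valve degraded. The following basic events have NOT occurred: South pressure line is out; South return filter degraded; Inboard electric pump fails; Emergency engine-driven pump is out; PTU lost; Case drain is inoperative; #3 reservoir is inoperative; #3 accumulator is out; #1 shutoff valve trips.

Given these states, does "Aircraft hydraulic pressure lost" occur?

Yes

Standby system fails [OR]: Emergency engine-driven pump is out=not, #3 accumulator is out=not, Selector valve degraded=occurs → at least one input occurs → occurs.
System A inoperative [OR]: Standby system fails=occurs, Case drain is inoperative=not, Inboard electric pump fails=not, South pressure line is out=not → at least one input occurs → occurs.
System B lost [AND]: South return filter degraded=not, #3 reservoir is inoperative=not → not all inputs occur → does not occur.
Aircraft hydraulic pressure lost [OR]: System A inoperative=occurs, System B lost=not, PTU lost=not, #1 shutoff valve trips=not → at least one input occurs → occurs.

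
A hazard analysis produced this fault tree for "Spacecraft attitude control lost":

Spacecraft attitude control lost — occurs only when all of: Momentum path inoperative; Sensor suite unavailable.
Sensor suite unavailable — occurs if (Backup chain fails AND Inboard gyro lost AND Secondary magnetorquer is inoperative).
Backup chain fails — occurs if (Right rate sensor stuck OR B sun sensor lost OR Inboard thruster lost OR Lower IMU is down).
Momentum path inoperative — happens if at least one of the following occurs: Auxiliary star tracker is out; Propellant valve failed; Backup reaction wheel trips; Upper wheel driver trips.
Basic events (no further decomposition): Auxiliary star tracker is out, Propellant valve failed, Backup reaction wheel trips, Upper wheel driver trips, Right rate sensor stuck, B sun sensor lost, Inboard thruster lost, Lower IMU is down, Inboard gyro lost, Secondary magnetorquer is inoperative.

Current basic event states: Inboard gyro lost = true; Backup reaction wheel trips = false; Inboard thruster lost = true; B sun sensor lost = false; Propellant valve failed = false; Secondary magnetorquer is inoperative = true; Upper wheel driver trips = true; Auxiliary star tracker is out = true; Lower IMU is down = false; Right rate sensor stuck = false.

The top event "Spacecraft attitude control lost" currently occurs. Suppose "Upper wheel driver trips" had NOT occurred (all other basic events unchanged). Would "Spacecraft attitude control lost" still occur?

Counterfactual: set "Upper wheel driver trips" to not occurred.
Momentum path inoperative [OR]: Auxiliary star tracker is out=occurs, Propellant valve failed=not, Backup reaction wheel trips=not, Upper wheel driver trips=not → at least one input occurs → occurs.
Backup chain fails [OR]: Right rate sensor stuck=not, B sun sensor lost=not, Inboard thruster lost=occurs, Lower IMU is down=not → at least one input occurs → occurs.
Sensor suite unavailable [AND]: Backup chain fails=occurs, Inboard gyro lost=occurs, Secondary magnetorquer is inoperative=occurs → all inputs occur → occurs.
Spacecraft attitude control lost [AND]: Momentum path inoperative=occurs, Sensor suite unavailable=occurs → all inputs occur → occurs.

Yes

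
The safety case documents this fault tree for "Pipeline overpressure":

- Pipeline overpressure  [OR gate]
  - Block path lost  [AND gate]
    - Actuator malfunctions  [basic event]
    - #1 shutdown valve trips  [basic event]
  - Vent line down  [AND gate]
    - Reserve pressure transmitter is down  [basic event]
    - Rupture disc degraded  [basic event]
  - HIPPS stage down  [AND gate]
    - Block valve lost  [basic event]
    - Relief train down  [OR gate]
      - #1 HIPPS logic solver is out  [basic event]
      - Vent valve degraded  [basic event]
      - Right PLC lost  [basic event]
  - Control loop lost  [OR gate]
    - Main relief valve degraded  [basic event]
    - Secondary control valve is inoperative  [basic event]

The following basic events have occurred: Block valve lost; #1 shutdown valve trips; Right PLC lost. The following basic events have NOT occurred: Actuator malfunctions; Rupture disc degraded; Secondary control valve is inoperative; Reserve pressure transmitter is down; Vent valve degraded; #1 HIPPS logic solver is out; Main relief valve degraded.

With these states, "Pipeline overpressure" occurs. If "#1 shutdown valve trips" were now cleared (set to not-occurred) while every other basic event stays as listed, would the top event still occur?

Yes

Counterfactual: set "#1 shutdown valve trips" to not occurred.
Block path lost [AND]: Actuator malfunctions=not, #1 shutdown valve trips=not → not all inputs occur → does not occur.
Vent line down [AND]: Reserve pressure transmitter is down=not, Rupture disc degraded=not → not all inputs occur → does not occur.
Relief train down [OR]: #1 HIPPS logic solver is out=not, Vent valve degraded=not, Right PLC lost=occurs → at least one input occurs → occurs.
HIPPS stage down [AND]: Block valve lost=occurs, Relief train down=occurs → all inputs occur → occurs.
Control loop lost [OR]: Main relief valve degraded=not, Secondary control valve is inoperative=not → no input occurs → does not occur.
Pipeline overpressure [OR]: Block path lost=not, Vent line down=not, HIPPS stage down=occurs, Control loop lost=not → at least one input occurs → occurs.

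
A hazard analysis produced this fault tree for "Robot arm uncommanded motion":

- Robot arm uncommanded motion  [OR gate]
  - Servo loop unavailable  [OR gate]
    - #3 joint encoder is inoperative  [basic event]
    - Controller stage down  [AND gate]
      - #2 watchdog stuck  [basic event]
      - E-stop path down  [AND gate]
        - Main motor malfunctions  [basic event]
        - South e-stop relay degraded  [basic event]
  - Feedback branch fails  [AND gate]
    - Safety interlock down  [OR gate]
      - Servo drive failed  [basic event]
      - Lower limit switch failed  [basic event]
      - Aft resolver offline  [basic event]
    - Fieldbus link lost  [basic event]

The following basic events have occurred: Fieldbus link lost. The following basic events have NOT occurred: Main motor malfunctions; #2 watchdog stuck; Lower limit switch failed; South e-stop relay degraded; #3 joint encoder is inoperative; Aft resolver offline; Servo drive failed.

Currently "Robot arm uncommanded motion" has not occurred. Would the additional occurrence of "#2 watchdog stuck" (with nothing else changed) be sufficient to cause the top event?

No

Counterfactual: set "#2 watchdog stuck" to occurred.
E-stop path down [AND]: Main motor malfunctions=not, South e-stop relay degraded=not → not all inputs occur → does not occur.
Controller stage down [AND]: #2 watchdog stuck=occurs, E-stop path down=not → not all inputs occur → does not occur.
Servo loop unavailable [OR]: #3 joint encoder is inoperative=not, Controller stage down=not → no input occurs → does not occur.
Safety interlock down [OR]: Servo drive failed=not, Lower limit switch failed=not, Aft resolver offline=not → no input occurs → does not occur.
Feedback branch fails [AND]: Safety interlock down=not, Fieldbus link lost=occurs → not all inputs occur → does not occur.
Robot arm uncommanded motion [OR]: Servo loop unavailable=not, Feedback branch fails=not → no input occurs → does not occur.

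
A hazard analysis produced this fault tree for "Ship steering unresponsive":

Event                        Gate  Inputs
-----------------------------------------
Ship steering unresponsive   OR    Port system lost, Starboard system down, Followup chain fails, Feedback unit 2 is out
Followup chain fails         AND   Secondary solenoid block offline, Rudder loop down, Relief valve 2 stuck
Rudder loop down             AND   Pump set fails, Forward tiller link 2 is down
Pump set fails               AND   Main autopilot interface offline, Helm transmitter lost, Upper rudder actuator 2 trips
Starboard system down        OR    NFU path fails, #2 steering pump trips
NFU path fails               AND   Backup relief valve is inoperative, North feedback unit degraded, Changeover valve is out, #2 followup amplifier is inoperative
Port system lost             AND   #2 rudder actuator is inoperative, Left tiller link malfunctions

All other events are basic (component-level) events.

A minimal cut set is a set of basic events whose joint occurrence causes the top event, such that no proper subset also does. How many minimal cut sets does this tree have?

Port system lost [AND]: one cut set from each child combined → 1 × 1 = 1 cut set(s).
NFU path fails [AND]: one cut set from each child combined → 1 × 1 × 1 × 1 = 1 cut set(s).
Starboard system down [OR]: union of children's cut sets → 2 cut set(s).
Pump set fails [AND]: one cut set from each child combined → 1 × 1 × 1 = 1 cut set(s).
Rudder loop down [AND]: one cut set from each child combined → 1 × 1 = 1 cut set(s).
Followup chain fails [AND]: one cut set from each child combined → 1 × 1 × 1 = 1 cut set(s).
Ship steering unresponsive [OR]: union of children's cut sets → 5 cut set(s).
Minimal cut sets: {#2 rudder actuator is inoperative, Left tiller link malfunctions}; {#2 followup amplifier is inoperative, Backup relief valve is inoperative, Changeover valve is out, North feedback unit degraded}; {#2 steering pump trips}; {Forward tiller link 2 is down, Helm transmitter lost, Main autopilot interface offline, Relief valve 2 stuck, Secondary solenoid block offline, Upper rudder actuator 2 trips}; {Feedback unit 2 is out}.

5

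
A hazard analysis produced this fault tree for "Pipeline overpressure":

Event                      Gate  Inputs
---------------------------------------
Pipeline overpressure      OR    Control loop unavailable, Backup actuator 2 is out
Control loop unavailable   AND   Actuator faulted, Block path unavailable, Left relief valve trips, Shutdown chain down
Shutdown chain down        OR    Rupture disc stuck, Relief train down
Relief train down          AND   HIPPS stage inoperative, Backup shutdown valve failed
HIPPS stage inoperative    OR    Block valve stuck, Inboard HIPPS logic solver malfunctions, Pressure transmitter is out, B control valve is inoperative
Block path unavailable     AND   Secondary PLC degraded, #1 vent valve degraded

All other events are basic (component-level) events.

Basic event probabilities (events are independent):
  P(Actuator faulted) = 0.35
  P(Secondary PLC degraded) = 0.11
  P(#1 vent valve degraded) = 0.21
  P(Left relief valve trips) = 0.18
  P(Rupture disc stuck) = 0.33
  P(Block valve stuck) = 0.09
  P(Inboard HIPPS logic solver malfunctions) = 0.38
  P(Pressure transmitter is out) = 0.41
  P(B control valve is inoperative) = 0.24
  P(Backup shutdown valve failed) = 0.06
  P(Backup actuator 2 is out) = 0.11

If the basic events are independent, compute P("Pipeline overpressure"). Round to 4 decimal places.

0.1105

P(Block path unavailable) [AND] = 0.11 × 0.21 = 0.023100
P(HIPPS stage inoperative) [OR] = 1 − (1−0.09) × (1−0.38) × (1−0.41) × (1−0.24) = 0.747013
P(Relief train down) [AND] = 0.747013 × 0.06 = 0.044821
P(Shutdown chain down) [OR] = 1 − (1−0.33) × (1−0.044821) = 0.360030
P(Control loop unavailable) [AND] = 0.35 × 0.023100 × 0.18 × 0.360030 = 0.000524
P(Pipeline overpressure) [OR] = 1 − (1−0.000524) × (1−0.11) = 0.110466
Rounded to 4 decimal places: P(Pipeline overpressure) ≈ 0.1105.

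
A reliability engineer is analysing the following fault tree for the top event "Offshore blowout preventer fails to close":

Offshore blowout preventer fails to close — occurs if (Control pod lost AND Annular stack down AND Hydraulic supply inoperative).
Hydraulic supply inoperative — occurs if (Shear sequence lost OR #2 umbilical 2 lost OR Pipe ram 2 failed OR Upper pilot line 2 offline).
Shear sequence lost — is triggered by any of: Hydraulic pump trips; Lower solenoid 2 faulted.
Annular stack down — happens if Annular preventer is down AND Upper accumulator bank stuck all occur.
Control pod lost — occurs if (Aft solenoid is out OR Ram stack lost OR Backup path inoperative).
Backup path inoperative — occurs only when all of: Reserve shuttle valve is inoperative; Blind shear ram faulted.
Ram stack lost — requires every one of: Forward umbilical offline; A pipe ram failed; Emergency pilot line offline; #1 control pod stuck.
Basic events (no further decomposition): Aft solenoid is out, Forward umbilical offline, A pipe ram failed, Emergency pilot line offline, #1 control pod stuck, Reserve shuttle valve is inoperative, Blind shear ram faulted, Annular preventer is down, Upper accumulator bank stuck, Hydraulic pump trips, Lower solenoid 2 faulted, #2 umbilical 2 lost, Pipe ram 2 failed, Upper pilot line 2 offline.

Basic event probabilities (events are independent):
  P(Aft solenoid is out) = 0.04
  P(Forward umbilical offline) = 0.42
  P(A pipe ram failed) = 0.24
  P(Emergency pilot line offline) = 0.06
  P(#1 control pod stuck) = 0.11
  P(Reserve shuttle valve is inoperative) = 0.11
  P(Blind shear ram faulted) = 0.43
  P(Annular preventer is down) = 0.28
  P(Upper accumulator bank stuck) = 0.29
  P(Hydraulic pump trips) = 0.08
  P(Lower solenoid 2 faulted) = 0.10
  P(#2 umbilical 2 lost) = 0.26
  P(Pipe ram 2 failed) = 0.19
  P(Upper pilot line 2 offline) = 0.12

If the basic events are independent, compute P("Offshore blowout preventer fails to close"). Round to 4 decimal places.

0.0039

P(Ram stack lost) [AND] = 0.42 × 0.24 × 0.06 × 0.11 = 0.000665
P(Backup path inoperative) [AND] = 0.11 × 0.43 = 0.047300
P(Control pod lost) [OR] = 1 − (1−0.04) × (1−0.000665) × (1−0.047300) = 0.086016
P(Annular stack down) [AND] = 0.28 × 0.29 = 0.081200
P(Shear sequence lost) [OR] = 1 − (1−0.08) × (1−0.10) = 0.172000
P(Hydraulic supply inoperative) [OR] = 1 − (1−0.172000) × (1−0.26) × (1−0.19) × (1−0.12) = 0.563253
P(Offshore blowout preventer fails to close) [AND] = 0.086016 × 0.081200 × 0.563253 = 0.003934
Rounded to 4 decimal places: P(Offshore blowout preventer fails to close) ≈ 0.0039.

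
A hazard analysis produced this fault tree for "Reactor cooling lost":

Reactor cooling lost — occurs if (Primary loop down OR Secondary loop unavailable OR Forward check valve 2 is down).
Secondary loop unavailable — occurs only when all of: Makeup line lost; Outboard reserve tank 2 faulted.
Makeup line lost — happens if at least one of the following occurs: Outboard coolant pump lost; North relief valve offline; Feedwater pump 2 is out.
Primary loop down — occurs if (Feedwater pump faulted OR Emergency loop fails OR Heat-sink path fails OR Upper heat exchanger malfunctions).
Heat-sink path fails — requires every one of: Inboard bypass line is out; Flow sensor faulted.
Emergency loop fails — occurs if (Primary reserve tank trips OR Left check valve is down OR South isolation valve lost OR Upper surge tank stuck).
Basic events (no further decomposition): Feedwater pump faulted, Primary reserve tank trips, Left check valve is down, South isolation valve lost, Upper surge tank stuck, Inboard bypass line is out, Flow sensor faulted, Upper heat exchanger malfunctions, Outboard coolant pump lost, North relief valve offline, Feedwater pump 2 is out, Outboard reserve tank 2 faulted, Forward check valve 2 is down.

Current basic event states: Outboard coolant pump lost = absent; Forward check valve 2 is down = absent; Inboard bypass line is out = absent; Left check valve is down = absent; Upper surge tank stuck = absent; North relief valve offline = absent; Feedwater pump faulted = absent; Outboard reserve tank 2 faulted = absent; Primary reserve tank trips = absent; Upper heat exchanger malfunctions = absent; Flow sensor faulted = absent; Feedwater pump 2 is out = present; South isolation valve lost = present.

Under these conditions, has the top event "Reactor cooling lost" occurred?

Yes

Emergency loop fails [OR]: Primary reserve tank trips=not, Left check valve is down=not, South isolation valve lost=occurs, Upper surge tank stuck=not → at least one input occurs → occurs.
Heat-sink path fails [AND]: Inboard bypass line is out=not, Flow sensor faulted=not → not all inputs occur → does not occur.
Primary loop down [OR]: Feedwater pump faulted=not, Emergency loop fails=occurs, Heat-sink path fails=not, Upper heat exchanger malfunctions=not → at least one input occurs → occurs.
Makeup line lost [OR]: Outboard coolant pump lost=not, North relief valve offline=not, Feedwater pump 2 is out=occurs → at least one input occurs → occurs.
Secondary loop unavailable [AND]: Makeup line lost=occurs, Outboard reserve tank 2 faulted=not → not all inputs occur → does not occur.
Reactor cooling lost [OR]: Primary loop down=occurs, Secondary loop unavailable=not, Forward check valve 2 is down=not → at least one input occurs → occurs.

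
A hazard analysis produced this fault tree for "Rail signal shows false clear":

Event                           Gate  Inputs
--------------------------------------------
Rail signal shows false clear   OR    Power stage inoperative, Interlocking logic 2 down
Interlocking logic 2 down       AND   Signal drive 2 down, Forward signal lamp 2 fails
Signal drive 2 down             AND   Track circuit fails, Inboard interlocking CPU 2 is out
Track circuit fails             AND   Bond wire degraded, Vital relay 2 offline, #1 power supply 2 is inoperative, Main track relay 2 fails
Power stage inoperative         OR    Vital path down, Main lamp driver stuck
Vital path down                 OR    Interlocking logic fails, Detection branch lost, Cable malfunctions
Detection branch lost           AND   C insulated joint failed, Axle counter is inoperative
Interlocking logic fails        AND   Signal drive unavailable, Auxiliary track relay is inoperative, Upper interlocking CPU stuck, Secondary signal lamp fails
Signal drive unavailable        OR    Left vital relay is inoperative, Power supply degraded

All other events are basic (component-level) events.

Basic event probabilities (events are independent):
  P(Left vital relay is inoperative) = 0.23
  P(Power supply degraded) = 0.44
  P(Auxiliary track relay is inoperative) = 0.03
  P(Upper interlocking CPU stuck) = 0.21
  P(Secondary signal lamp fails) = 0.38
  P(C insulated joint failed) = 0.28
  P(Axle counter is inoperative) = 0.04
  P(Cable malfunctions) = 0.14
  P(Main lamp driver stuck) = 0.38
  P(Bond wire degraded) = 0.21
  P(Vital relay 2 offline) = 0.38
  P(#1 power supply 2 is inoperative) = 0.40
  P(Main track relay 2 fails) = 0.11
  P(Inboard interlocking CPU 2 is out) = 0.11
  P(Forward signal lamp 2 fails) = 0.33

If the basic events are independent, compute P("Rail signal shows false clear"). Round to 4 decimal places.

0.4736

P(Signal drive unavailable) [OR] = 1 − (1−0.23) × (1−0.44) = 0.568800
P(Interlocking logic fails) [AND] = 0.568800 × 0.03 × 0.21 × 0.38 = 0.001362
P(Detection branch lost) [AND] = 0.28 × 0.04 = 0.011200
P(Vital path down) [OR] = 1 − (1−0.001362) × (1−0.011200) × (1−0.14) = 0.150790
P(Power stage inoperative) [OR] = 1 − (1−0.150790) × (1−0.38) = 0.473490
P(Track circuit fails) [AND] = 0.21 × 0.38 × 0.40 × 0.11 = 0.003511
P(Signal drive 2 down) [AND] = 0.003511 × 0.11 = 0.000386
P(Interlocking logic 2 down) [AND] = 0.000386 × 0.33 = 0.000127
P(Rail signal shows false clear) [OR] = 1 − (1−0.473490) × (1−0.000127) = 0.473557
Rounded to 4 decimal places: P(Rail signal shows false clear) ≈ 0.4736.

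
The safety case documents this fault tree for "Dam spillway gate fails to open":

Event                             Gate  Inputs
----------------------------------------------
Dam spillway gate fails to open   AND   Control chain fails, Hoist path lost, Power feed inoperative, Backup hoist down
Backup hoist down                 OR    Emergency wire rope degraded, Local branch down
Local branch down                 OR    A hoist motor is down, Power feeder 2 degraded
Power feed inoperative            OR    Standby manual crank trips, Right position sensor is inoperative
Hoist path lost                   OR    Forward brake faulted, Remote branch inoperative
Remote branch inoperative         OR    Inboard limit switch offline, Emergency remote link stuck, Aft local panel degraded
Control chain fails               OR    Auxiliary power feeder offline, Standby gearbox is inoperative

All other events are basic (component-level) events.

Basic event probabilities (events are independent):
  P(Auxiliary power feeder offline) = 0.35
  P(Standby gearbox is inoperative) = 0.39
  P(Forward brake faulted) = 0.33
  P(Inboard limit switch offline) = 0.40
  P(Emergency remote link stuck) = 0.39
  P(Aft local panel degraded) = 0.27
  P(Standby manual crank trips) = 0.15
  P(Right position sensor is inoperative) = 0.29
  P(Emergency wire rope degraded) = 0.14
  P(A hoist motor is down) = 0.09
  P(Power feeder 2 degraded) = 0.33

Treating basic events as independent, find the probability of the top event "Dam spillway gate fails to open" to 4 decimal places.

0.0934

P(Control chain fails) [OR] = 1 − (1−0.35) × (1−0.39) = 0.603500
P(Remote branch inoperative) [OR] = 1 − (1−0.40) × (1−0.39) × (1−0.27) = 0.732820
P(Hoist path lost) [OR] = 1 − (1−0.33) × (1−0.732820) = 0.820989
P(Power feed inoperative) [OR] = 1 − (1−0.15) × (1−0.29) = 0.396500
P(Local branch down) [OR] = 1 − (1−0.09) × (1−0.33) = 0.390300
P(Backup hoist down) [OR] = 1 − (1−0.14) × (1−0.390300) = 0.475658
P(Dam spillway gate fails to open) [AND] = 0.603500 × 0.820989 × 0.396500 × 0.475658 = 0.093444
Rounded to 4 decimal places: P(Dam spillway gate fails to open) ≈ 0.0934.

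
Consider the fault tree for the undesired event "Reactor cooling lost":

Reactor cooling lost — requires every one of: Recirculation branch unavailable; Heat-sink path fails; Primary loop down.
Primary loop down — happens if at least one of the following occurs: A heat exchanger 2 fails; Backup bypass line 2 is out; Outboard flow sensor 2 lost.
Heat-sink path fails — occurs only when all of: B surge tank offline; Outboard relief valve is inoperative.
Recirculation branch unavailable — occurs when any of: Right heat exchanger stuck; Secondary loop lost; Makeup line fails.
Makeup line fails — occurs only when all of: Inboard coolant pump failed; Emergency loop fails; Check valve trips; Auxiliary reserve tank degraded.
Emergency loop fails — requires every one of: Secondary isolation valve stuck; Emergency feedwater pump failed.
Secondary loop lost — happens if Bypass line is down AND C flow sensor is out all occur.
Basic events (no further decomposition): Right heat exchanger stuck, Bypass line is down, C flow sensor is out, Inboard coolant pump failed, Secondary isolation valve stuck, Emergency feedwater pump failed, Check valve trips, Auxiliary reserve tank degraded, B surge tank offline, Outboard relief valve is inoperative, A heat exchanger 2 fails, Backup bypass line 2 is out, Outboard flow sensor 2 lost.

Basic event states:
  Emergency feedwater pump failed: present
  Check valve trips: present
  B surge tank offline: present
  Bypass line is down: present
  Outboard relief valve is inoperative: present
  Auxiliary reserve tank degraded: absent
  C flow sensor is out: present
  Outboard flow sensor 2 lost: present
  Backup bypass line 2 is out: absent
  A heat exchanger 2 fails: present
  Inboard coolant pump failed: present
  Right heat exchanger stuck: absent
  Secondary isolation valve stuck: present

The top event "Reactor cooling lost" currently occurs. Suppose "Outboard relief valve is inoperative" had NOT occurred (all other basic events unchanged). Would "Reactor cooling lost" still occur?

Counterfactual: set "Outboard relief valve is inoperative" to not occurred.
Secondary loop lost [AND]: Bypass line is down=occurs, C flow sensor is out=occurs → all inputs occur → occurs.
Emergency loop fails [AND]: Secondary isolation valve stuck=occurs, Emergency feedwater pump failed=occurs → all inputs occur → occurs.
Makeup line fails [AND]: Inboard coolant pump failed=occurs, Emergency loop fails=occurs, Check valve trips=occurs, Auxiliary reserve tank degraded=not → not all inputs occur → does not occur.
Recirculation branch unavailable [OR]: Right heat exchanger stuck=not, Secondary loop lost=occurs, Makeup line fails=not → at least one input occurs → occurs.
Heat-sink path fails [AND]: B surge tank offline=occurs, Outboard relief valve is inoperative=not → not all inputs occur → does not occur.
Primary loop down [OR]: A heat exchanger 2 fails=occurs, Backup bypass line 2 is out=not, Outboard flow sensor 2 lost=occurs → at least one input occurs → occurs.
Reactor cooling lost [AND]: Recirculation branch unavailable=occurs, Heat-sink path fails=not, Primary loop down=occurs → not all inputs occur → does not occur.

No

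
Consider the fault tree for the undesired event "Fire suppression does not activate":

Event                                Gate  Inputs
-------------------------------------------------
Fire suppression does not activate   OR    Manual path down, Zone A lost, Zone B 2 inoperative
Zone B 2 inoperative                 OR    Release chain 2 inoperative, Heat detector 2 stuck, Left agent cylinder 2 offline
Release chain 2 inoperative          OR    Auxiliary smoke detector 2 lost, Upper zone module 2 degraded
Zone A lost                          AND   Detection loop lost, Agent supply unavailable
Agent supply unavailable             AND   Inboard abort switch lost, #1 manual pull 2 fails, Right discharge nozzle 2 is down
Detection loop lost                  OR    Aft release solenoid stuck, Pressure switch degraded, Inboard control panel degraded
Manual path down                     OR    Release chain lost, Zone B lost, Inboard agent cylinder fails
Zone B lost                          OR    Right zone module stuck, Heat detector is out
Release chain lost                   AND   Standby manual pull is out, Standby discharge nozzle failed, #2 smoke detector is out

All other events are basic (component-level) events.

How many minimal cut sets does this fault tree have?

Release chain lost [AND]: one cut set from each child combined → 1 × 1 × 1 = 1 cut set(s).
Zone B lost [OR]: union of children's cut sets → 2 cut set(s).
Manual path down [OR]: union of children's cut sets → 4 cut set(s).
Detection loop lost [OR]: union of children's cut sets → 3 cut set(s).
Agent supply unavailable [AND]: one cut set from each child combined → 1 × 1 × 1 = 1 cut set(s).
Zone A lost [AND]: one cut set from each child combined → 3 × 1 = 3 cut set(s).
Release chain 2 inoperative [OR]: union of children's cut sets → 2 cut set(s).
Zone B 2 inoperative [OR]: union of children's cut sets → 4 cut set(s).
Fire suppression does not activate [OR]: union of children's cut sets → 11 cut set(s).

11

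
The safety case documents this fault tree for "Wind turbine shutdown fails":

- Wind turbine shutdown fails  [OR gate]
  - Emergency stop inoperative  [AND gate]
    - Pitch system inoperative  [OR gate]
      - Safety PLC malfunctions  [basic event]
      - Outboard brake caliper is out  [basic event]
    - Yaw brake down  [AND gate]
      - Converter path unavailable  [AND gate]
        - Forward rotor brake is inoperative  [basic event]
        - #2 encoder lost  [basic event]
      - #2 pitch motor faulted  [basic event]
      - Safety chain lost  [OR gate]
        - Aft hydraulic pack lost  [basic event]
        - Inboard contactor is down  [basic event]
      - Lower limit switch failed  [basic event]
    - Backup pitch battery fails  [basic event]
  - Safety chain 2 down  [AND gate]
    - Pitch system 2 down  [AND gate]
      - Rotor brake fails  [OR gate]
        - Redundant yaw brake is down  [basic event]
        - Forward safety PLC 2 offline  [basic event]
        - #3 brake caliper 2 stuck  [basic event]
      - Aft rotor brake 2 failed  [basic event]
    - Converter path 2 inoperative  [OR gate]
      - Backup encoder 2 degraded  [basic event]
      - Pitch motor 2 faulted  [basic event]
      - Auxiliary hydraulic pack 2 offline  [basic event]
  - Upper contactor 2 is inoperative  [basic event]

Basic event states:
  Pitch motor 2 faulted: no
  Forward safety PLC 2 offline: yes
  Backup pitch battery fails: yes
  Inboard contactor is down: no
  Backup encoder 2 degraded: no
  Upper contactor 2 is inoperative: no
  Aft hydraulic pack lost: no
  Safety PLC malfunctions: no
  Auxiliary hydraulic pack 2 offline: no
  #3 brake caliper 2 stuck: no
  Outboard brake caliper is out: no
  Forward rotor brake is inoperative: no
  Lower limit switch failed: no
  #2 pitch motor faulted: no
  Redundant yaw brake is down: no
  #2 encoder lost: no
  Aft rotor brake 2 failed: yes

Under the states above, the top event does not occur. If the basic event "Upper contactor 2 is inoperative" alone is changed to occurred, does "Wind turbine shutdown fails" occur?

Yes

Counterfactual: set "Upper contactor 2 is inoperative" to occurred.
Pitch system inoperative [OR]: Safety PLC malfunctions=not, Outboard brake caliper is out=not → no input occurs → does not occur.
Converter path unavailable [AND]: Forward rotor brake is inoperative=not, #2 encoder lost=not → not all inputs occur → does not occur.
Safety chain lost [OR]: Aft hydraulic pack lost=not, Inboard contactor is down=not → no input occurs → does not occur.
Yaw brake down [AND]: Converter path unavailable=not, #2 pitch motor faulted=not, Safety chain lost=not, Lower limit switch failed=not → not all inputs occur → does not occur.
Emergency stop inoperative [AND]: Pitch system inoperative=not, Yaw brake down=not, Backup pitch battery fails=occurs → not all inputs occur → does not occur.
Rotor brake fails [OR]: Redundant yaw brake is down=not, Forward safety PLC 2 offline=occurs, #3 brake caliper 2 stuck=not → at least one input occurs → occurs.
Pitch system 2 down [AND]: Rotor brake fails=occurs, Aft rotor brake 2 failed=occurs → all inputs occur → occurs.
Converter path 2 inoperative [OR]: Backup encoder 2 degraded=not, Pitch motor 2 faulted=not, Auxiliary hydraulic pack 2 offline=not → no input occurs → does not occur.
Safety chain 2 down [AND]: Pitch system 2 down=occurs, Converter path 2 inoperative=not → not all inputs occur → does not occur.
Wind turbine shutdown fails [OR]: Emergency stop inoperative=not, Safety chain 2 down=not, Upper contactor 2 is inoperative=occurs → at least one input occurs → occurs.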